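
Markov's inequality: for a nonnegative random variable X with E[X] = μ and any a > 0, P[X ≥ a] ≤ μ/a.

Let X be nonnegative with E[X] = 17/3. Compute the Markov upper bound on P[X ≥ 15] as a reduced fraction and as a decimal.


μ = E[X] = 17/3, a = 15.
Markov: P[X ≥ 15] ≤ μ/a = (17/3)/15 = 17/45.
Numerically: ≈ 0.37778.
(Since a = 15 > μ = 5.66667, the bound 17/45 is < 1 and informative.)

P[X ≥ 15] ≤ 17/45 ≈ 0.37778.


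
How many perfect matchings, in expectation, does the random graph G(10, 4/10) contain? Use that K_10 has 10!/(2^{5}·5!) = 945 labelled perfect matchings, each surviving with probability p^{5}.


K_10 has 10!/(2^{5}·5!) = 945 labelled perfect matchings.
For each such perfect matching H, let X_H = 1 if all 5 edges of H are present in G. Then P[X_H = 1] = p^{5} = (2/5)^{5} = 32/3125.
Summing the indicators: E[X] = Σ_H E[X_H] = 945 · p^{5} = 945 · 32/3125 = 6048/625.
Numerically: E[X] ≈ 9.6768.

E[X] = 945 · (2/5)^{5} = 6048/625 ≈ 9.6768.


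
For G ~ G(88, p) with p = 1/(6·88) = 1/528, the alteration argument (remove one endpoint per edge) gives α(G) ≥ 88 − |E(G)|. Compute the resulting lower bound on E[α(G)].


E[|E(G)|] = C(88, 2)·p = 3828 · (1/528) = 29/4.
E[α(G)] ≥ n − E[|E(G)|] = 88 − 29/4 = 323/4.
Numerically: ≈ 80.75000.
(This is only a lower bound; the true E[α(G)] may be larger.)

E[α(G)] ≥ 323/4 ≈ 80.75000.


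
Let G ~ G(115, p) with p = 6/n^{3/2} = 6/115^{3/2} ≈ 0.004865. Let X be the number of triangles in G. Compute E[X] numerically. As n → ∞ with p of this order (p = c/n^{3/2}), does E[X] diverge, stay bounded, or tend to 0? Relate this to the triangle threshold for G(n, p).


Number of potential triangles: C(115, 3) = 246905.
Each occurs with probability p³ ≈ (0.004865)³ ≈ 1.151631e-07.
By linearity: E[X] = C(115, 3)·p³ ≈ 246905 · 1.151631e-07 ≈ 0.0284.
Since α = 3/2 > 1, p = c/n^{3/2} = o(1/n) is below the triangle threshold p ~ 1/n. Asymptotically E[X] ~ (c³/6)·n^{3(1−α)} = (6³/6)·n^{-1.5} → 0, so by Markov's inequality G has no triangles w.h.p.

E[X] ≈ 0.0284; in regime p = Θ(1/n^{3/2}) E[X] tends to 0 (below the triangle threshold p ~ 1/n).


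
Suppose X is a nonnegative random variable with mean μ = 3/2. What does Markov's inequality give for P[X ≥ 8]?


μ = E[X] = 3/2, a = 8.
Markov: P[X ≥ 8] ≤ μ/a = (3/2)/8 = 3/16.
Numerically: ≈ 0.188.
(Since a = 8 > μ = 1.500, the bound 3/16 is < 1 and informative.)

P[X ≥ 8] ≤ 3/16 ≈ 0.188.


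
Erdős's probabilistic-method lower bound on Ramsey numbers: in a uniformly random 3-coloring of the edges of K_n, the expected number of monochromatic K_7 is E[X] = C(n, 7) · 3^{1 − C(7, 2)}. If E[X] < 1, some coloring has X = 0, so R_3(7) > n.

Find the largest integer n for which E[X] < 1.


We need C(n, 7) · 3^{1 − 21} < 1, i.e. C(n, 7) < 3^{21 − 1} = 3486784401.
Check values of n near the boundary:
  n = 79: C(79, 7) = 2898753715; 2898753715 < 3486784401? YES
  n = 80: C(80, 7) = 3176716400; 3176716400 < 3486784401? YES
  n = 81: C(81, 7) = 3477216600; 3477216600 < 3486784401? YES
  n = 82: C(82, 7) = 3801756816; 3801756816 < 3486784401? NO
  n = 83: C(83, 7) = 4151918628; 4151918628 < 3486784401? NO
  n = 84: C(84, 7) = 4529365776; 4529365776 < 3486784401? NO
The largest n with C(n, 7) < 3486784401 is n = 81 (where E[X] = 42928600/43046721 ≈ 0.997256). Hence R_3(7) > 81, i.e. R_3(7) ≥ 82.

Largest n = 81; hence R_3(7) > 81.


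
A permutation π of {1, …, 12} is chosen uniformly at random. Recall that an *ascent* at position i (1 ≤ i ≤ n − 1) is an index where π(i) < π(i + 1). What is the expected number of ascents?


Write X = Σ X_I over i = 1, …, 11, with X_I the indicator of one ascent.
There are 11 indicators.
For each fixed i, the pair (π(i), π(i+1)) is a uniformly random ordered pair of distinct values from {1, …, 12}; by symmetry P[π(i) < π(i+1)] = 1/2.
By linearity: E[X] = 11 · (1/2) = (12 − 1) · (1/2) = 11/2 ≈ 5.5000.

E[X] = 11/2 = 5.5000.


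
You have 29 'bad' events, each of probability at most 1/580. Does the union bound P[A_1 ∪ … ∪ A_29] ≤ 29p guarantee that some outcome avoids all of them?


Union bound: P[∪_{i=1}^{29} A_i] ≤ Σ_i P[A_i] ≤ 29·p = 29·(1/580) = 1/20.
Numerically: 1/20 ≈ 0.050000.
Is 1/20 < 1? YES.
Since P[∪ A_i] ≤ 1/20 < 1, the complement has P[∩ A_i^c] ≥ 1 − 1/20 = 19/20 > 0, so some outcome avoids every A_i.

29·p = 1/20 ≈ 0.050000; existence CERTIFIED by the union bound.


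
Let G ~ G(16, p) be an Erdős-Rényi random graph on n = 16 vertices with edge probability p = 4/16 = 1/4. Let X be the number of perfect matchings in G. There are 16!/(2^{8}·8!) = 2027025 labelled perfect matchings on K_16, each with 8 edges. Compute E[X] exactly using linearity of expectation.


K_16 has 16!/(2^{8}·8!) = 2027025 labelled perfect matchings.
For each such perfect matching H, let X_H = 1 if all 8 edges of H are present in G. Then P[X_H = 1] = p^{8} = (1/4)^{8} = 1/65536.
By linearity of expectation: E[X] = Σ_H E[X_H] = 2027025 · p^{8} = 2027025 · 1/65536 = 2027025/65536.
Numerically: E[X] ≈ 30.9299.

E[X] = 2027025 · (1/4)^{8} = 2027025/65536 ≈ 30.9299.


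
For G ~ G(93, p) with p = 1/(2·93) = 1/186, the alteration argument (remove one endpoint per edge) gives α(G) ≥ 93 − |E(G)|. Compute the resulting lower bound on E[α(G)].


E[|E(G)|] = C(93, 2)·p = 4278 · (1/186) = 23.
E[α(G)] ≥ n − E[|E(G)|] = 93 − 23 = 70.
Numerically: ≈ 70.000.
(This is only a lower bound; the true E[α(G)] may be larger.)

E[α(G)] ≥ 70 ≈ 70.000.


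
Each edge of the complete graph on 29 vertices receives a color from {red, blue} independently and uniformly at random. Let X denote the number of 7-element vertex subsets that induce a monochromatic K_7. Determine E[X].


Let X = Σ_S X_S over the C(29, 7) = 1560780 subsets S of size 7, where X_S = 1 if the K_7 on S is monochromatic.
For a fixed S, the K_7 on S has C(7, 2) = 21 edges. P[all 21 edges red] = (1/2)^21, and likewise for blue, so P[monochromatic] = 2·(1/2)^21 = 2^{1 − 21} = 1/1048576.
By linearity of expectation: E[X] = C(29, 7) · 2^{1 − 21} = 1560780 · 1/1048576 = 390195/262144.
Numerically: E[X] ≈ 1.488.

E[X] = C(29,7)·2^(1−C(7,2)) = 390195/262144 ≈ 1.488.


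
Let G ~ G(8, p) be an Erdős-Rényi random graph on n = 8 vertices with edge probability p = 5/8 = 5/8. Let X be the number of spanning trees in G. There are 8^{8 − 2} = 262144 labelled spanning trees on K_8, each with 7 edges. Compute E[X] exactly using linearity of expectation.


K_8 has 8^{8 − 2} = 262144 labelled spanning trees.
For each such spanning tree H, let X_H = 1 if all 7 edges of H are present in G. Then P[X_H = 1] = p^{7} = (5/8)^{7} = 78125/2097152.
By linearity of expectation: E[X] = Σ_H E[X_H] = 262144 · p^{7} = 262144 · 78125/2097152 = 78125/8.
Numerically: E[X] ≈ 9765.6.

E[X] = 262144 · (5/8)^{7} = 78125/8 ≈ 9765.6.


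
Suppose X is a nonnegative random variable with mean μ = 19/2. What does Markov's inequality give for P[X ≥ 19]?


μ = E[X] = 19/2, a = 19.
Markov: P[X ≥ 19] ≤ μ/a = (19/2)/19 = 1/2.
Numerically: ≈ 0.5000.
(Since a = 19 > μ = 9.5000, the bound 1/2 is < 1 and informative.)

P[X ≥ 19] ≤ 1/2 ≈ 0.5000.


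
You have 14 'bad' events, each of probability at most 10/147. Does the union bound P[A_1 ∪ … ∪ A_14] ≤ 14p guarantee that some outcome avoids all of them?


Union bound: P[∪_{i=1}^{14} A_i] ≤ Σ_i P[A_i] ≤ 14·p = 14·(10/147) = 20/21.
Numerically: 20/21 ≈ 0.952.
Is 20/21 < 1? YES.
Since P[∪ A_i] ≤ 20/21 < 1, the complement has P[∩ A_i^c] ≥ 1 − 20/21 = 1/21 > 0, so some outcome avoids every A_i.

14·p = 20/21 ≈ 0.952; existence CERTIFIED by the union bound.


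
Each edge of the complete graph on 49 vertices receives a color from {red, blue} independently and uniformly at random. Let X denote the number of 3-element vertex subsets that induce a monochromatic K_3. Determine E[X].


Let X = Σ_S X_S over the C(49, 3) = 18424 subsets S of size 3, where X_S = 1 if the K_3 on S is monochromatic.
For a fixed S, the K_3 on S has C(3, 2) = 3 edges. P[all 3 edges red] = (1/2)^3, and likewise for blue, so P[monochromatic] = 2·(1/2)^3 = 2^{1 − 3} = 1/4.
Summing: E[X] = C(49, 3) · 2^{1 − 3} = 18424 · 1/4 = 4606.
Numerically: E[X] ≈ 4606.0000.

E[X] = C(49,3)·2^(1−C(3,2)) = 4606 ≈ 4606.0000.


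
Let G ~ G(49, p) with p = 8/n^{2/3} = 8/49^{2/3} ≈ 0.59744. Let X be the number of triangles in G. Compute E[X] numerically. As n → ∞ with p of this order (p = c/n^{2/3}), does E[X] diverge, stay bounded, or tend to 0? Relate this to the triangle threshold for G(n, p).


Number of potential triangles: C(49, 3) = 18424.
Each occurs with probability p³ ≈ (0.59744)³ ≈ 2.1324448e-01.
By linearity: E[X] = C(49, 3)·p³ ≈ 18424 · 2.1324448e-01 ≈ 3928.81633.
Since α = 2/3 < 1, p = c/n^{2/3} ≫ 1/n is above the triangle threshold p ~ 1/n. Asymptotically E[X] ~ (c³/6)·n^{3(1−α)} = (8³/6)·n^{1} → ∞; triangles are abundant w.h.p.

E[X] ≈ 3928.81633; in regime p = Θ(1/n^{2/3}) E[X] diverges (above the triangle threshold p ~ 1/n).


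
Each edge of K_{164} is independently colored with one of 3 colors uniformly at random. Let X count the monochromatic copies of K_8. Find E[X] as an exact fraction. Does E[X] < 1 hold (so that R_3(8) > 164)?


E[X] = C(164, 8) · 3^{1 − 28} = 10912535409348 · 3^{−27} = 10912535409348/7625597484987.
As a reduced fraction: E[X] = 404167978124/282429536481 ≈ 1.431.
Is E[X] < 1? NO.
Since E[X] ≥ 1, the first-moment bound is inconclusive at n = 164; it does NOT by itself certify R_3(8) > 164.

E[X] = 404167978124/282429536481 ≈ 1.431; E[X] ≥ 1; first-moment method inconclusive here.


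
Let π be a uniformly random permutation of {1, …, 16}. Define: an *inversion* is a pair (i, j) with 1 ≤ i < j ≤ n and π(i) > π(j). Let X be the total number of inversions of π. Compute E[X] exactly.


Write X = Σ X_I over the C(16, 2) = 120 pairs i < j, with X_I the indicator of one inversion.
There are 120 indicators.
For each fixed pair i < j, the values π(i) and π(j) are two distinct elements of {1, …, 16} in uniformly random order; by symmetry P[π(i) > π(j)] = 1/2.
By linearity: E[X] = 120 · (1/2) = C(16, 2) · (1/2) = 120/2 = 60 ≈ 60.000000.

E[X] = 60 = 60.000000.


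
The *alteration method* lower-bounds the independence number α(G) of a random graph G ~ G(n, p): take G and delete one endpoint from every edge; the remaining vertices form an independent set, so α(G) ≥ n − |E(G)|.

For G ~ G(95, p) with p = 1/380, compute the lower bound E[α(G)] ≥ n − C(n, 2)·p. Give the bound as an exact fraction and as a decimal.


E[|E(G)|] = C(95, 2)·p = 4465 · (1/380) = 47/4.
E[α(G)] ≥ n − E[|E(G)|] = 95 − 47/4 = 333/4.
Numerically: ≈ 83.2500.
(This is only a lower bound; the true E[α(G)] may be larger.)

E[α(G)] ≥ 333/4 ≈ 83.2500.


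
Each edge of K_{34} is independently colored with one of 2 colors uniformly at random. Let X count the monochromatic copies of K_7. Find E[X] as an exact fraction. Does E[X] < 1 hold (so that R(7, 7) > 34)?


E[X] = C(34, 7) · 2^{1 − 21} = 5379616 · 2^{−20} = 5379616/1048576.
As a reduced fraction: E[X] = 168113/32768 ≈ 5.13040.
Is E[X] < 1? NO.
Since E[X] ≥ 1, the first-moment bound is inconclusive at n = 34; it does NOT by itself certify R(7, 7) > 34.

E[X] = 168113/32768 ≈ 5.13040; E[X] ≥ 1; first-moment method inconclusive here.


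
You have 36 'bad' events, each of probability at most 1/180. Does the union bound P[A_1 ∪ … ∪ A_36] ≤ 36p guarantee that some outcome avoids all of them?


Union bound: P[∪_{i=1}^{36} A_i] ≤ Σ_i P[A_i] ≤ 36·p = 36·(1/180) = 1/5.
Numerically: 1/5 ≈ 0.2000.
Is 1/5 < 1? YES.
Since P[∪ A_i] ≤ 1/5 < 1, the complement has P[∩ A_i^c] ≥ 1 − 1/5 = 4/5 > 0, so some outcome avoids every A_i.

36·p = 1/5 ≈ 0.2000; existence CERTIFIED by the union bound.


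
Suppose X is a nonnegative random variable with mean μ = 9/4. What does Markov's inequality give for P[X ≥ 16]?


μ = E[X] = 9/4, a = 16.
Markov: P[X ≥ 16] ≤ μ/a = (9/4)/16 = 9/64.
Numerically: ≈ 0.14062.
(Since a = 16 > μ = 2.25000, the bound 9/64 is < 1 and informative.)

P[X ≥ 16] ≤ 9/64 ≈ 0.14062.


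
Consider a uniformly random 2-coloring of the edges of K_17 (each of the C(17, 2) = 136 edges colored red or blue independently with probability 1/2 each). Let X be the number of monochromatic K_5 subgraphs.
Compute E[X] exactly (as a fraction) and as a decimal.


Let X = Σ_S X_S over the C(17, 5) = 6188 subsets S of size 5, where X_S = 1 if the K_5 on S is monochromatic.
For a fixed S, the K_5 on S has C(5, 2) = 10 edges. P[all 10 edges red] = (1/2)^10, and likewise for blue, so P[monochromatic] = 2·(1/2)^10 = 2^{1 − 10} = 1/512.
By linearity: E[X] = C(17, 5) · 2^{1 − 10} = 6188 · 1/512 = 1547/128.
Numerically: E[X] ≈ 12.0859.

E[X] = C(17,5)·2^(1−C(5,2)) = 1547/128 ≈ 12.0859.


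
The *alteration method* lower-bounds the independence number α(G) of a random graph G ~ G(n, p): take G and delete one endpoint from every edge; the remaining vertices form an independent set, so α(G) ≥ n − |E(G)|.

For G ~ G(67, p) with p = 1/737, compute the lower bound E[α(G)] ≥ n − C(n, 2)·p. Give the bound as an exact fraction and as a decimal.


E[|E(G)|] = C(67, 2)·p = 2211 · (1/737) = 3.
E[α(G)] ≥ n − E[|E(G)|] = 67 − 3 = 64.
Numerically: ≈ 64.000000.
(This is only a lower bound; the true E[α(G)] may be larger.)

E[α(G)] ≥ 64 ≈ 64.000000.


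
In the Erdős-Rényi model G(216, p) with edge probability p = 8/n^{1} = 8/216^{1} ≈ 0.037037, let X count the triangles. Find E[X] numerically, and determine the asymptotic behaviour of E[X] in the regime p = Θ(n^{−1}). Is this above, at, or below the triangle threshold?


Number of potential triangles: C(216, 3) = 1656360.
Each occurs with probability p³ ≈ (0.037037)³ ≈ 5.0805263e-05.
By linearity: E[X] = C(216, 3)·p³ ≈ 1656360 · 5.0805263e-05 ≈ 84.15181.
Here α = 1, so p = 8/n is exactly at the triangle threshold p ~ 1/n. Asymptotically E[X] → c³/6 = 8³/6 = 256/3 ≈ 85.33333, a bounded constant. In this regime the triangle count is asymptotically Poisson(c³/6).

E[X] ≈ 84.15181; in regime p = Θ(1/n^{1}) E[X] stays bounded (at the triangle threshold p ~ 1/n).


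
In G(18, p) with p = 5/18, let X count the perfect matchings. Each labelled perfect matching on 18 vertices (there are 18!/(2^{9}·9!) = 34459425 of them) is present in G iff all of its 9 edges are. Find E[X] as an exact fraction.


K_18 has 18!/(2^{9}·9!) = 34459425 labelled perfect matchings.
For each such perfect matching H, let X_H = 1 if all 9 edges of H are present in G. Then P[X_H = 1] = p^{9} = (5/18)^{9} = 1953125/198359290368.
By linearity of expectation: E[X] = Σ_H E[X_H] = 34459425 · p^{9} = 34459425 · 1953125/198359290368 = 830908203125/2448880128.
Numerically: E[X] ≈ 339.3.

E[X] = 34459425 · (5/18)^{9} = 830908203125/2448880128 ≈ 339.3.


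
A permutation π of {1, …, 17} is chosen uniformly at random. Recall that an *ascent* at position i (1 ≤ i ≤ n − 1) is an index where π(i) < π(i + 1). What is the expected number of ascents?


Write X = Σ X_I over i = 1, …, 16, with X_I the indicator of one ascent.
There are 16 indicators.
For each fixed i, the pair (π(i), π(i+1)) is a uniformly random ordered pair of distinct values from {1, …, 17}; by symmetry P[π(i) < π(i+1)] = 1/2.
By linearity: E[X] = 16 · (1/2) = (17 − 1) · (1/2) = 8 ≈ 8.0000.

E[X] = 8 = 8.0000.


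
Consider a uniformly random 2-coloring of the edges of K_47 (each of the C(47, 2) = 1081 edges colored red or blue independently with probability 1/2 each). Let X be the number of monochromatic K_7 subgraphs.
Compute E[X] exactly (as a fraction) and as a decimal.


Let X = Σ_S X_S over the C(47, 7) = 62891499 subsets S of size 7, where X_S = 1 if the K_7 on S is monochromatic.
For a fixed S, the K_7 on S has C(7, 2) = 21 edges. P[all 21 edges red] = (1/2)^21, and likewise for blue, so P[monochromatic] = 2·(1/2)^21 = 2^{1 − 21} = 1/1048576.
Summing: E[X] = C(47, 7) · 2^{1 − 21} = 62891499 · 1/1048576 = 62891499/1048576.
Numerically: E[X] ≈ 59.97801.

E[X] = C(47,7)·2^(1−C(7,2)) = 62891499/1048576 ≈ 59.97801.


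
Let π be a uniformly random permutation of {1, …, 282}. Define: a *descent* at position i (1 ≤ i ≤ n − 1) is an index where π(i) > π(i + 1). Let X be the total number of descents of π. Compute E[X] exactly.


Write X = Σ X_I over i = 1, …, 281, with X_I the indicator of one descent.
There are 281 indicators.
For each fixed i, the pair (π(i), π(i+1)) is a uniformly random ordered pair of distinct values from {1, …, 282}; by symmetry P[π(i) > π(i+1)] = 1/2.
By linearity: E[X] = 281 · (1/2) = (282 − 1) · (1/2) = 281/2 ≈ 140.50000.

E[X] = 281/2 = 140.50000.


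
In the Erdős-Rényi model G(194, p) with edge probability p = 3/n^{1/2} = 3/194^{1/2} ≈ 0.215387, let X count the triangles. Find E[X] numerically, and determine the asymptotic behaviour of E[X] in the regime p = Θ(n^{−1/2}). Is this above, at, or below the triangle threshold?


Number of potential triangles: C(194, 3) = 1198144.
Each occurs with probability p³ ≈ (0.215387)³ ≈ 9.99220118e-03.
By linearity: E[X] = C(194, 3)·p³ ≈ 1198144 · 9.99220118e-03 ≈ 11972.095887.
Since α = 1/2 < 1, p = c/n^{1/2} ≫ 1/n is above the triangle threshold p ~ 1/n. Asymptotically E[X] ~ (c³/6)·n^{3(1−α)} = (3³/6)·n^{1.5} → ∞; triangles are abundant w.h.p.

E[X] ≈ 11972.095887; in regime p = Θ(1/n^{1/2}) E[X] diverges (above the triangle threshold p ~ 1/n).


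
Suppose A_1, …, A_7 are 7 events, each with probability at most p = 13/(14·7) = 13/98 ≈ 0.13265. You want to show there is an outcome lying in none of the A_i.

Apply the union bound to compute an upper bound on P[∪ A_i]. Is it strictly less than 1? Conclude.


Union bound: P[∪_{i=1}^{7} A_i] ≤ Σ_i P[A_i] ≤ 7·p = 7·(13/98) = 13/14.
Numerically: 13/14 ≈ 0.92857.
Is 13/14 < 1? YES.
Since P[∪ A_i] ≤ 13/14 < 1, the complement has P[∩ A_i^c] ≥ 1 − 13/14 = 1/14 > 0, so some outcome avoids every A_i.

7·p = 13/14 ≈ 0.92857; existence CERTIFIED by the union bound.


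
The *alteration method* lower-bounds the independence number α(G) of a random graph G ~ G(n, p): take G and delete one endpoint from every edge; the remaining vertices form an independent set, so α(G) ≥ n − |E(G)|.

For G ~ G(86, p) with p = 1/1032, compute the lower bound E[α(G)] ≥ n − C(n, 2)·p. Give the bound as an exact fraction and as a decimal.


E[|E(G)|] = C(86, 2)·p = 3655 · (1/1032) = 85/24.
E[α(G)] ≥ n − E[|E(G)|] = 86 − 85/24 = 1979/24.
Numerically: ≈ 82.45833.
(This is only a lower bound; the true E[α(G)] may be larger.)

E[α(G)] ≥ 1979/24 ≈ 82.45833.


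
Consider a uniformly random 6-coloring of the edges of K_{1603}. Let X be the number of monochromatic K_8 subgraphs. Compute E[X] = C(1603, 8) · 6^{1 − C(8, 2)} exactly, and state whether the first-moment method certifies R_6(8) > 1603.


E[X] = C(1603, 8) · 6^{1 − 28} = 1062551202482611197720 · 6^{−27} = 1062551202482611197720/1023490369077469249536.
As a reduced fraction: E[X] = 14757655590036266635/14215144014964850688 ≈ 1.03816.
Is E[X] < 1? NO.
Since E[X] ≥ 1, the first-moment bound is inconclusive at n = 1603; it does NOT by itself certify R_6(8) > 1603.

E[X] = 14757655590036266635/14215144014964850688 ≈ 1.03816; E[X] ≥ 1; first-moment method inconclusive here.


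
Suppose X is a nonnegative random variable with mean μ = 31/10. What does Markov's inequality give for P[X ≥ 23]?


μ = E[X] = 31/10, a = 23.
Markov: P[X ≥ 23] ≤ μ/a = (31/10)/23 = 31/230.
Numerically: ≈ 0.1348.
(Since a = 23 > μ = 3.1000, the bound 31/230 is < 1 and informative.)

P[X ≥ 23] ≤ 31/230 ≈ 0.1348.


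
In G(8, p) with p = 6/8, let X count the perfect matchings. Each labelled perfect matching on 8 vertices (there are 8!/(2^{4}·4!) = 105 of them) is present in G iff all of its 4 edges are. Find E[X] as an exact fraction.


K_8 has 8!/(2^{4}·4!) = 105 labelled perfect matchings.
For each such perfect matching H, let X_H = 1 if all 4 edges of H are present in G. Then P[X_H = 1] = p^{4} = (3/4)^{4} = 81/256.
By linearity: E[X] = Σ_H E[X_H] = 105 · p^{4} = 105 · 81/256 = 8505/256.
Numerically: E[X] ≈ 33.2227.

E[X] = 105 · (3/4)^{4} = 8505/256 ≈ 33.2227.


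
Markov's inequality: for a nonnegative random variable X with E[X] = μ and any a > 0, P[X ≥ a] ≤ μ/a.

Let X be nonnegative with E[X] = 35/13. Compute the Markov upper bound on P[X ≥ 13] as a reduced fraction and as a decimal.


μ = E[X] = 35/13, a = 13.
Markov: P[X ≥ 13] ≤ μ/a = (35/13)/13 = 35/169.
Numerically: ≈ 0.2071.
(Since a = 13 > μ = 2.6923, the bound 35/169 is < 1 and informative.)

P[X ≥ 13] ≤ 35/169 ≈ 0.2071.


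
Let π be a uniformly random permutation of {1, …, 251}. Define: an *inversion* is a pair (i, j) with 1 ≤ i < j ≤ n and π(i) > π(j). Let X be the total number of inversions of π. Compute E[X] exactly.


Write X = Σ X_I over the C(251, 2) = 31375 pairs i < j, with X_I the indicator of one inversion.
There are 31375 indicators.
For each fixed pair i < j, the values π(i) and π(j) are two distinct elements of {1, …, 251} in uniformly random order; by symmetry P[π(i) > π(j)] = 1/2.
By linearity: E[X] = 31375 · (1/2) = C(251, 2) · (1/2) = 31375/2 = 31375/2 ≈ 15687.500.

E[X] = 31375/2 = 15687.500.


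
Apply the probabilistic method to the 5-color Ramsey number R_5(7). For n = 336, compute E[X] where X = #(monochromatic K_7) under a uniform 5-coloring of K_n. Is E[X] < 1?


E[X] = C(336, 7) · 5^{1 − 21} = 90079147136880 · 5^{−20} = 90079147136880/95367431640625.
As a reduced fraction: E[X] = 18015829427376/19073486328125 ≈ 0.9445483.
Is E[X] < 1? YES.
Since E[X] < 1, there exists a 5-coloring of K_{336} with no monochromatic K_7; hence R_5(7) > 336.

E[X] = 18015829427376/19073486328125 ≈ 0.9445483; E[X] < 1, so R_5(7) > 336.


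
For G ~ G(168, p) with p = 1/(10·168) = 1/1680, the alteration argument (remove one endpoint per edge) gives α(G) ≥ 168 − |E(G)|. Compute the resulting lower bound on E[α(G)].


E[|E(G)|] = C(168, 2)·p = 14028 · (1/1680) = 167/20.
E[α(G)] ≥ n − E[|E(G)|] = 168 − 167/20 = 3193/20.
Numerically: ≈ 159.6500.
(This is only a lower bound; the true E[α(G)] may be larger.)

E[α(G)] ≥ 3193/20 ≈ 159.6500.


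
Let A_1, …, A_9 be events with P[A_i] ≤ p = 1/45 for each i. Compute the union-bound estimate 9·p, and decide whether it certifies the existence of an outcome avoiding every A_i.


Union bound: P[∪_{i=1}^{9} A_i] ≤ Σ_i P[A_i] ≤ 9·p = 9·(1/45) = 1/5.
Numerically: 1/5 ≈ 0.2000000.
Is 1/5 < 1? YES.
Since P[∪ A_i] ≤ 1/5 < 1, the complement has P[∩ A_i^c] ≥ 1 − 1/5 = 4/5 > 0, so some outcome avoids every A_i.

9·p = 1/5 ≈ 0.2000000; existence CERTIFIED by the union bound.


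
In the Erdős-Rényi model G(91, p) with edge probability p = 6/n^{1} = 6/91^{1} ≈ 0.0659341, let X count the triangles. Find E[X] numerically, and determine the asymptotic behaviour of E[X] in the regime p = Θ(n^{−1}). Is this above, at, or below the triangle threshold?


Number of potential triangles: C(91, 3) = 121485.
Each occurs with probability p³ ≈ (0.0659341)³ ≈ 2.86635234e-04.
By linearity: E[X] = C(91, 3)·p³ ≈ 121485 · 2.86635234e-04 ≈ 34.821881.
Here α = 1, so p = 6/n is exactly at the triangle threshold p ~ 1/n. Asymptotically E[X] → c³/6 = 6³/6 = 36 ≈ 36.000000, a bounded constant. In this regime the triangle count is asymptotically Poisson(c³/6).

E[X] ≈ 34.821881; in regime p = Θ(1/n^{1}) E[X] stays bounded (at the triangle threshold p ~ 1/n).


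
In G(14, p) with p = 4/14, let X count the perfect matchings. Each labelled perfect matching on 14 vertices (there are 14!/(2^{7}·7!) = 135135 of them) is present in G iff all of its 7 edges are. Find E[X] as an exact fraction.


K_14 has 14!/(2^{7}·7!) = 135135 labelled perfect matchings.
For each such perfect matching H, let X_H = 1 if all 7 edges of H are present in G. Then P[X_H = 1] = p^{7} = (2/7)^{7} = 128/823543.
By linearity of expectation: E[X] = Σ_H E[X_H] = 135135 · p^{7} = 135135 · 128/823543 = 2471040/117649.
Numerically: E[X] ≈ 21.0035.

E[X] = 135135 · (2/7)^{7} = 2471040/117649 ≈ 21.0035.


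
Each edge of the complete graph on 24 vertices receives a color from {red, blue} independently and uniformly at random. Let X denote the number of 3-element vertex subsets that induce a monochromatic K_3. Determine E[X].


Let X = Σ_S X_S over the C(24, 3) = 2024 subsets S of size 3, where X_S = 1 if the K_3 on S is monochromatic.
For a fixed S, the K_3 on S has C(3, 2) = 3 edges. P[all 3 edges red] = (1/2)^3, and likewise for blue, so P[monochromatic] = 2·(1/2)^3 = 2^{1 − 3} = 1/4.
Summing: E[X] = C(24, 3) · 2^{1 − 3} = 2024 · 1/4 = 506.
Numerically: E[X] ≈ 506.000.

E[X] = C(24,3)·2^(1−C(3,2)) = 506 ≈ 506.000.


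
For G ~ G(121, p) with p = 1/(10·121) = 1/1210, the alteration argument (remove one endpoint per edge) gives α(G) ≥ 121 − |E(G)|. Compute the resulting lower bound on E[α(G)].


E[|E(G)|] = C(121, 2)·p = 7260 · (1/1210) = 6.
E[α(G)] ≥ n − E[|E(G)|] = 121 − 6 = 115.
Numerically: ≈ 115.000000.
(This is only a lower bound; the true E[α(G)] may be larger.)

E[α(G)] ≥ 115 ≈ 115.000000.


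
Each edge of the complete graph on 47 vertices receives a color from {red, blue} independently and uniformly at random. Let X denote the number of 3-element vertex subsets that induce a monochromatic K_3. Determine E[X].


Let X = Σ_S X_S over the C(47, 3) = 16215 subsets S of size 3, where X_S = 1 if the K_3 on S is monochromatic.
For a fixed S, the K_3 on S has C(3, 2) = 3 edges. P[all 3 edges red] = (1/2)^3, and likewise for blue, so P[monochromatic] = 2·(1/2)^3 = 2^{1 − 3} = 1/4.
By linearity of expectation: E[X] = C(47, 3) · 2^{1 − 3} = 16215 · 1/4 = 16215/4.
Numerically: E[X] ≈ 4053.750.

E[X] = C(47,3)·2^(1−C(3,2)) = 16215/4 ≈ 4053.750.


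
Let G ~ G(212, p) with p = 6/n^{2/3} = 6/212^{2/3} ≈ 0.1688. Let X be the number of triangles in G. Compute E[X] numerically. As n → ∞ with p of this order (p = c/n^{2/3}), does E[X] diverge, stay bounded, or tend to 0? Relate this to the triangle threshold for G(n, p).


Number of potential triangles: C(212, 3) = 1565620.
Each occurs with probability p³ ≈ (0.1688)³ ≈ 4.805981e-03.
By linearity: E[X] = C(212, 3)·p³ ≈ 1565620 · 4.805981e-03 ≈ 7524.3396.
Since α = 2/3 < 1, p = c/n^{2/3} ≫ 1/n is above the triangle threshold p ~ 1/n. Asymptotically E[X] ~ (c³/6)·n^{3(1−α)} = (6³/6)·n^{1} → ∞; triangles are abundant w.h.p.

E[X] ≈ 7524.3396; in regime p = Θ(1/n^{2/3}) E[X] diverges (above the triangle threshold p ~ 1/n).


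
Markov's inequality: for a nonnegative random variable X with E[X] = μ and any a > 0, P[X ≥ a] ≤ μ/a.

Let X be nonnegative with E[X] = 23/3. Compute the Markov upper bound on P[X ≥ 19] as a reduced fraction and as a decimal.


μ = E[X] = 23/3, a = 19.
Markov: P[X ≥ 19] ≤ μ/a = (23/3)/19 = 23/57.
Numerically: ≈ 0.40351.
(Since a = 19 > μ = 7.66667, the bound 23/57 is < 1 and informative.)

P[X ≥ 19] ≤ 23/57 ≈ 0.40351.


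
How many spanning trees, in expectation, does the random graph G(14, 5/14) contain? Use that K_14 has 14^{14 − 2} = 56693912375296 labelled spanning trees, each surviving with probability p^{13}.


K_14 has 14^{14 − 2} = 56693912375296 labelled spanning trees.
For each such spanning tree H, let X_H = 1 if all 13 edges of H are present in G. Then P[X_H = 1] = p^{13} = (5/14)^{13} = 1220703125/793714773254144.
Summing the indicators: E[X] = Σ_H E[X_H] = 56693912375296 · p^{13} = 56693912375296 · 1220703125/793714773254144 = 1220703125/14.
Numerically: E[X] ≈ 8.72e+07.

E[X] = 56693912375296 · (5/14)^{13} = 1220703125/14 ≈ 8.72e+07.


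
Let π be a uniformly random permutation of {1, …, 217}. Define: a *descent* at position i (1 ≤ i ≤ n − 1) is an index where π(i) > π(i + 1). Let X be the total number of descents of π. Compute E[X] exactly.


Write X = Σ X_I over i = 1, …, 216, with X_I the indicator of one descent.
There are 216 indicators.
For each fixed i, the pair (π(i), π(i+1)) is a uniformly random ordered pair of distinct values from {1, …, 217}; by symmetry P[π(i) > π(i+1)] = 1/2.
By linearity: E[X] = 216 · (1/2) = (217 − 1) · (1/2) = 108 ≈ 108.000.

E[X] = 108 = 108.000.


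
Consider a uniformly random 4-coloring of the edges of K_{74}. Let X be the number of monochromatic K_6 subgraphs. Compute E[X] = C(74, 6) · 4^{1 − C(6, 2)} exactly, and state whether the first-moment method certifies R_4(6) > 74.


E[X] = C(74, 6) · 4^{1 − 15} = 185250786 · 4^{−14} = 185250786/268435456.
As a reduced fraction: E[X] = 92625393/134217728 ≈ 0.690113.
Is E[X] < 1? YES.
Since E[X] < 1, there exists a 4-coloring of K_{74} with no monochromatic K_6; hence R_4(6) > 74.

E[X] = 92625393/134217728 ≈ 0.690113; E[X] < 1, so R_4(6) > 74.


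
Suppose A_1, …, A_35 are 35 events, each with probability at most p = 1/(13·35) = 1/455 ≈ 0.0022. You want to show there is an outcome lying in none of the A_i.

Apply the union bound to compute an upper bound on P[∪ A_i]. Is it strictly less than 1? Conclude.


Union bound: P[∪_{i=1}^{35} A_i] ≤ Σ_i P[A_i] ≤ 35·p = 35·(1/455) = 1/13.
Numerically: 1/13 ≈ 0.0769.
Is 1/13 < 1? YES.
Since P[∪ A_i] ≤ 1/13 < 1, the complement has P[∩ A_i^c] ≥ 1 − 1/13 = 12/13 > 0, so some outcome avoids every A_i.

35·p = 1/13 ≈ 0.0769; existence CERTIFIED by the union bound.


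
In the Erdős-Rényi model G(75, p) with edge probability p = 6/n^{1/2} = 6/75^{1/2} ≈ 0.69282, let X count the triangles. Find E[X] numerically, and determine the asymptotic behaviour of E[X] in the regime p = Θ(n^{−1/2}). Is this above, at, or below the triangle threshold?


Number of potential triangles: C(75, 3) = 67525.
Each occurs with probability p³ ≈ (0.69282)³ ≈ 3.32553755e-01.
By linearity: E[X] = C(75, 3)·p³ ≈ 67525 · 3.32553755e-01 ≈ 22455.692310.
Since α = 1/2 < 1, p = c/n^{1/2} ≫ 1/n is above the triangle threshold p ~ 1/n. Asymptotically E[X] ~ (c³/6)·n^{3(1−α)} = (6³/6)·n^{1.5} → ∞; triangles are abundant w.h.p.

E[X] ≈ 22455.692310; in regime p = Θ(1/n^{1/2}) E[X] diverges (above the triangle threshold p ~ 1/n).


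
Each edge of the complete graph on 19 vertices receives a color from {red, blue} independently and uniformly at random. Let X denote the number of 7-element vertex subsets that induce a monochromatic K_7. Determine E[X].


Let X = Σ_S X_S over the C(19, 7) = 50388 subsets S of size 7, where X_S = 1 if the K_7 on S is monochromatic.
For a fixed S, the K_7 on S has C(7, 2) = 21 edges. P[all 21 edges red] = (1/2)^21, and likewise for blue, so P[monochromatic] = 2·(1/2)^21 = 2^{1 − 21} = 1/1048576.
By linearity: E[X] = C(19, 7) · 2^{1 − 21} = 50388 · 1/1048576 = 12597/262144.
Numerically: E[X] ≈ 0.04805.

E[X] = C(19,7)·2^(1−C(7,2)) = 12597/262144 ≈ 0.04805.


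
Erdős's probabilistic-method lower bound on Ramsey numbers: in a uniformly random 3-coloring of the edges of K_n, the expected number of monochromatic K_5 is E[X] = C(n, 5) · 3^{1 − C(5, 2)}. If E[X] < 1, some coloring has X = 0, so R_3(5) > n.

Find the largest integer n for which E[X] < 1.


We need C(n, 5) · 3^{1 − 10} < 1, i.e. C(n, 5) < 3^{10 − 1} = 19683.
Check values of n near the boundary:
  n = 14: C(14, 5) = 2002; 2002 < 19683? YES
  n = 15: C(15, 5) = 3003; 3003 < 19683? YES
  n = 16: C(16, 5) = 4368; 4368 < 19683? YES
  n = 17: C(17, 5) = 6188; 6188 < 19683? YES
  n = 18: C(18, 5) = 8568; 8568 < 19683? YES
  n = 19: C(19, 5) = 11628; 11628 < 19683? YES
  n = 20: C(20, 5) = 15504; 15504 < 19683? YES
  n = 21: C(21, 5) = 20349; 20349 < 19683? NO
The largest n with C(n, 5) < 19683 is n = 20 (where E[X] = 5168/6561 ≈ 0.7876848). Hence R_3(5) > 20, i.e. R_3(5) ≥ 21.

Largest n = 20; hence R_3(5) > 20.


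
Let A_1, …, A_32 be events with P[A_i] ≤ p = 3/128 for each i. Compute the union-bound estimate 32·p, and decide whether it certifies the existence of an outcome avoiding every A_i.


Union bound: P[∪_{i=1}^{32} A_i] ≤ Σ_i P[A_i] ≤ 32·p = 32·(3/128) = 3/4.
Numerically: 3/4 ≈ 0.7500000.
Is 3/4 < 1? YES.
Since P[∪ A_i] ≤ 3/4 < 1, the complement has P[∩ A_i^c] ≥ 1 − 3/4 = 1/4 > 0, so some outcome avoids every A_i.

32·p = 3/4 ≈ 0.7500000; existence CERTIFIED by the union bound.


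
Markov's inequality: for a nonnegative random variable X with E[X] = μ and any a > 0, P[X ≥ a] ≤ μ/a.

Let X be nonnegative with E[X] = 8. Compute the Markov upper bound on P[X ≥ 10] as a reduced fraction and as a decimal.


μ = E[X] = 8, a = 10.
Markov: P[X ≥ 10] ≤ μ/a = (8)/10 = 4/5.
Numerically: ≈ 0.8000.
(Since a = 10 > μ = 8.0000, the bound 4/5 is < 1 and informative.)

P[X ≥ 10] ≤ 4/5 ≈ 0.8000.


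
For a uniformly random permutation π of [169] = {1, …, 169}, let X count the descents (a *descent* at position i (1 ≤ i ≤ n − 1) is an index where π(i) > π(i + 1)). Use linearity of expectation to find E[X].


Write X = Σ X_I over i = 1, …, 168, with X_I the indicator of one descent.
There are 168 indicators.
For each fixed i, the pair (π(i), π(i+1)) is a uniformly random ordered pair of distinct values from {1, …, 169}; by symmetry P[π(i) > π(i+1)] = 1/2.
By linearity: E[X] = 168 · (1/2) = (169 − 1) · (1/2) = 84 ≈ 84.0000.

E[X] = 84 = 84.0000.


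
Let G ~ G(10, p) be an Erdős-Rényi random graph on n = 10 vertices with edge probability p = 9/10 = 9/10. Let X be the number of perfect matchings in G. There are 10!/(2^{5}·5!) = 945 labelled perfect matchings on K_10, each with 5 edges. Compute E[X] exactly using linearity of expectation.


K_10 has 10!/(2^{5}·5!) = 945 labelled perfect matchings.
For each such perfect matching H, let X_H = 1 if all 5 edges of H are present in G. Then P[X_H = 1] = p^{5} = (9/10)^{5} = 59049/100000.
By linearity: E[X] = Σ_H E[X_H] = 945 · p^{5} = 945 · 59049/100000 = 11160261/20000.
Numerically: E[X] ≈ 558.013.

E[X] = 945 · (9/10)^{5} = 11160261/20000 ≈ 558.013.


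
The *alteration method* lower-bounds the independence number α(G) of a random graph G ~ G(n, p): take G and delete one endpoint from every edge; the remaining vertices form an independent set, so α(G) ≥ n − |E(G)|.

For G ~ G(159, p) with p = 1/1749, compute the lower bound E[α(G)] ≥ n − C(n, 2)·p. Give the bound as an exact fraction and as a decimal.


E[|E(G)|] = C(159, 2)·p = 12561 · (1/1749) = 79/11.
E[α(G)] ≥ n − E[|E(G)|] = 159 − 79/11 = 1670/11.
Numerically: ≈ 151.81818.
(This is only a lower bound; the true E[α(G)] may be larger.)

E[α(G)] ≥ 1670/11 ≈ 151.81818.


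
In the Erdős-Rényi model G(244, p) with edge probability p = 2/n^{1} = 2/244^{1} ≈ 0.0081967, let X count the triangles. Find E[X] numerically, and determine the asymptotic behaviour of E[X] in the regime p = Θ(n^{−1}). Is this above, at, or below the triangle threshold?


Number of potential triangles: C(244, 3) = 2391444.
Each occurs with probability p³ ≈ (0.0081967)³ ≈ 5.5070689e-07.
By linearity: E[X] = C(244, 3)·p³ ≈ 2391444 · 5.5070689e-07 ≈ 1.31698.
Here α = 1, so p = 2/n is exactly at the triangle threshold p ~ 1/n. Asymptotically E[X] → c³/6 = 2³/6 = 4/3 ≈ 1.33333, a bounded constant. In this regime the triangle count is asymptotically Poisson(c³/6).

E[X] ≈ 1.31698; in regime p = Θ(1/n^{1}) E[X] stays bounded (at the triangle threshold p ~ 1/n).


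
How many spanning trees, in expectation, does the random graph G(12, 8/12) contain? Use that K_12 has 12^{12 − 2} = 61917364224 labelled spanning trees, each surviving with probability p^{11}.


K_12 has 12^{12 − 2} = 61917364224 labelled spanning trees.
For each such spanning tree H, let X_H = 1 if all 11 edges of H are present in G. Then P[X_H = 1] = p^{11} = (2/3)^{11} = 2048/177147.
By linearity of expectation: E[X] = Σ_H E[X_H] = 61917364224 · p^{11} = 61917364224 · 2048/177147 = 2147483648/3.
Numerically: E[X] ≈ 7.1583e+08.

E[X] = 61917364224 · (2/3)^{11} = 2147483648/3 ≈ 7.1583e+08.


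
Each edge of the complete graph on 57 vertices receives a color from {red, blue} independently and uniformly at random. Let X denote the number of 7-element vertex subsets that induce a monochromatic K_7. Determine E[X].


Let X = Σ_S X_S over the C(57, 7) = 264385836 subsets S of size 7, where X_S = 1 if the K_7 on S is monochromatic.
For a fixed S, the K_7 on S has C(7, 2) = 21 edges. P[all 21 edges red] = (1/2)^21, and likewise for blue, so P[monochromatic] = 2·(1/2)^21 = 2^{1 − 21} = 1/1048576.
Summing: E[X] = C(57, 7) · 2^{1 − 21} = 264385836 · 1/1048576 = 66096459/262144.
Numerically: E[X] ≈ 252.138.

E[X] = C(57,7)·2^(1−C(7,2)) = 66096459/262144 ≈ 252.138.


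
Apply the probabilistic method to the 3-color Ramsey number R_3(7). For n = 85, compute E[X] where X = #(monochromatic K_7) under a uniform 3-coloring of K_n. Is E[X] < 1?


E[X] = C(85, 7) · 3^{1 − 21} = 4935847320 · 3^{−20} = 4935847320/3486784401.
As a reduced fraction: E[X] = 182809160/129140163 ≈ 1.4155872.
Is E[X] < 1? NO.
Since E[X] ≥ 1, the first-moment bound is inconclusive at n = 85; it does NOT by itself certify R_3(7) > 85.

E[X] = 182809160/129140163 ≈ 1.4155872; E[X] ≥ 1; first-moment method inconclusive here.


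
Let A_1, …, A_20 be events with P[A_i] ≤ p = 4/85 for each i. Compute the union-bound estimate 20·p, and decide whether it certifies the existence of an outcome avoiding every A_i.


Union bound: P[∪_{i=1}^{20} A_i] ≤ Σ_i P[A_i] ≤ 20·p = 20·(4/85) = 16/17.
Numerically: 16/17 ≈ 0.94118.
Is 16/17 < 1? YES.
Since P[∪ A_i] ≤ 16/17 < 1, the complement has P[∩ A_i^c] ≥ 1 − 16/17 = 1/17 > 0, so some outcome avoids every A_i.

20·p = 16/17 ≈ 0.94118; existence CERTIFIED by the union bound.


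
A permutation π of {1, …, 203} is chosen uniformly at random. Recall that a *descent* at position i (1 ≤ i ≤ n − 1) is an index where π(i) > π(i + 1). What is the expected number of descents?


Write X = Σ X_I over i = 1, …, 202, with X_I the indicator of one descent.
There are 202 indicators.
For each fixed i, the pair (π(i), π(i+1)) is a uniformly random ordered pair of distinct values from {1, …, 203}; by symmetry P[π(i) > π(i+1)] = 1/2.
By linearity: E[X] = 202 · (1/2) = (203 − 1) · (1/2) = 101 ≈ 101.00000.

E[X] = 101 = 101.00000.


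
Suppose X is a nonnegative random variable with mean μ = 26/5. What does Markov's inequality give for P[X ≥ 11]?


μ = E[X] = 26/5, a = 11.
Markov: P[X ≥ 11] ≤ μ/a = (26/5)/11 = 26/55.
Numerically: ≈ 0.47273.
(Since a = 11 > μ = 5.20000, the bound 26/55 is < 1 and informative.)

P[X ≥ 11] ≤ 26/55 ≈ 0.47273.


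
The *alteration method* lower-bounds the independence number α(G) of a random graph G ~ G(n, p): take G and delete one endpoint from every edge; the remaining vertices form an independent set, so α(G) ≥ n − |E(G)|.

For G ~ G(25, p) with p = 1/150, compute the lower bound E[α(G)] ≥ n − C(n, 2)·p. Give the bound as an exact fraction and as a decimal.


E[|E(G)|] = C(25, 2)·p = 300 · (1/150) = 2.
E[α(G)] ≥ n − E[|E(G)|] = 25 − 2 = 23.
Numerically: ≈ 23.00000.
(This is only a lower bound; the true E[α(G)] may be larger.)

E[α(G)] ≥ 23 ≈ 23.00000.


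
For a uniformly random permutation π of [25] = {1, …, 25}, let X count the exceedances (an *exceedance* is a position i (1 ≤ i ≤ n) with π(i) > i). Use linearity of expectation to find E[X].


Write X = Σ_{i=1}^{25} X_i, where X_i = 1_{π(i) > i}.
For each fixed i, π(i) is uniform over {1, …, 25} (marginal of a uniform permutation), so P[π(i) > i] = (n − i)/n. Summing: Σ_{i=1}^{25} (n − i)/n = (0 + 1 + … + 24)/25 = 25(25 − 1)/(2·25) = (25 − 1)/2.
Hence E[X] = Σ_{i=1}^{25} (25 − i)/25 = 12 ≈ 12.000.

E[X] = 12 = 12.000.
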